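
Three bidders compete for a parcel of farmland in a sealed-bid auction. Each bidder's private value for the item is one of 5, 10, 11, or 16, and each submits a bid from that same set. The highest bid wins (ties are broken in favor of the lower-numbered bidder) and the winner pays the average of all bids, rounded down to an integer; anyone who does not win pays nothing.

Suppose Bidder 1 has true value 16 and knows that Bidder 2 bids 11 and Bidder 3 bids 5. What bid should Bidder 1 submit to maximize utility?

Bid 5: loses, pays 0, utility 0.
Bid 10: loses, pays 0, utility 0.
Bid 11: wins, pays 9, utility 16 - 9 = 7.
Bid 16: wins, pays 10, utility 16 - 10 = 6.
The best choice is 11 with utility 7.

11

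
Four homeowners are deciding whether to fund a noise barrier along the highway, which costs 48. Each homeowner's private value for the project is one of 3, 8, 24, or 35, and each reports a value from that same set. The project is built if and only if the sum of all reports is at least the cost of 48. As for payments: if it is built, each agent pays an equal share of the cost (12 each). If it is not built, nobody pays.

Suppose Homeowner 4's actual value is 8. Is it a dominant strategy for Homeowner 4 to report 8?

No

Consider the case where Homeowner 1 reports 3, Homeowner 2 reports 3 and Homeowner 3 reports 35.
Truthful report 8: project built, pays 12, utility 8 - 12 = -4.
Report 3 instead: project not built, utility 0.
Since 0 > -4, reporting 3 is strictly better here, so truthful reporting is not dominant.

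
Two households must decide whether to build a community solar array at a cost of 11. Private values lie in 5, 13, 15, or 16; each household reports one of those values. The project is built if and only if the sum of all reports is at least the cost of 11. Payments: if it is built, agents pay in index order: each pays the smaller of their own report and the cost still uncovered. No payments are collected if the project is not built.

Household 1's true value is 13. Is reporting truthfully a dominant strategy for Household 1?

No

Consider the case where Household 2 reports 13.
Truthful report 13: project built, pays 11, utility 13 - 11 = 2.
Report 5 instead: project built, pays 5, utility 13 - 5 = 8.
Since 8 > 2, reporting 5 is strictly better here, so truthful reporting is not dominant.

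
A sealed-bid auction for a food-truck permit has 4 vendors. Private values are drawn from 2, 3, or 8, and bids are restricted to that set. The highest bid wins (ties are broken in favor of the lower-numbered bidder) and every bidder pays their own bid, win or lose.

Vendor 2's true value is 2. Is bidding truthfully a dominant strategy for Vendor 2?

No

Consider the case where Vendor 1 bids 2, Vendor 3 bids 2 and Vendor 4 bids 2.
Truthful bid 2: loses but pays 2, utility -2.
Bid 3 instead: wins, pays 3, utility 2 - 3 = -1.
Since -1 > -2, bidding 3 is strictly better here, so truthful bidding is not dominant.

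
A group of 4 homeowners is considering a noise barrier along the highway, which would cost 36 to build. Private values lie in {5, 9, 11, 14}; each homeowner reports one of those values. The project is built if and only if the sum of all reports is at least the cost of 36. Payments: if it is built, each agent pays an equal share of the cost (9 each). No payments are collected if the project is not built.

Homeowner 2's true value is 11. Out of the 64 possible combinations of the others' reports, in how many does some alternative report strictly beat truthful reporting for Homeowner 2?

6

Others report (5, 5, 14): truth gives 0; report 14 gives 2 > 0. Violating.
Others report (5, 9, 9): truth gives 0; report 14 gives 2 > 0. Violating.
Others report (5, 14, 5): truth gives 0; report 14 gives 2 > 0. Violating.
Others report (9, 5, 9): truth gives 0; report 14 gives 2 > 0. Violating.
Others report (5, 5, 5): truth gives 0; no alternative beats it.
Others report (5, 5, 9): truth gives 0; no alternative beats it.
(Checking all 64 profiles: 6 have a profitable deviation, 58 do not.)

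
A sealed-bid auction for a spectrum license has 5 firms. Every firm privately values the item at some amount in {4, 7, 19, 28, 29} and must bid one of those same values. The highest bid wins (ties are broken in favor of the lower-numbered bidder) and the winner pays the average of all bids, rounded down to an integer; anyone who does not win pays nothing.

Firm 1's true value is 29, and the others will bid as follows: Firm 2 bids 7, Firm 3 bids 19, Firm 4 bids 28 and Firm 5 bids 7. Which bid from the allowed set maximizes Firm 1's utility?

28

Bid 4: loses, pays 0, utility 0.
Bid 7: loses, pays 0, utility 0.
Bid 19: loses, pays 0, utility 0.
Bid 28: wins, pays 17, utility 29 - 17 = 12.
Bid 29: wins, pays 18, utility 29 - 18 = 11.
The best choice is 28 with utility 12.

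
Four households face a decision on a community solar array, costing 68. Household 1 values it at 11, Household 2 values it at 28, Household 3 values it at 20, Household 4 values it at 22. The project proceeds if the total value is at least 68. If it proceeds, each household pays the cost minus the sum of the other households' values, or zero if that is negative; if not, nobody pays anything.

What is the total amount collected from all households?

Total value 81 ≥ cost 68, so it is built.
Household 1: others sum to 70; max(0, 68 - 70) = 0.
Household 2: others sum to 53; max(0, 68 - 53) = 15.
Household 3: others sum to 61; max(0, 68 - 61) = 7.
Household 4: others sum to 59; max(0, 68 - 59) = 9.
Total collected = 0 + 15 + 7 + 9 = 31.

31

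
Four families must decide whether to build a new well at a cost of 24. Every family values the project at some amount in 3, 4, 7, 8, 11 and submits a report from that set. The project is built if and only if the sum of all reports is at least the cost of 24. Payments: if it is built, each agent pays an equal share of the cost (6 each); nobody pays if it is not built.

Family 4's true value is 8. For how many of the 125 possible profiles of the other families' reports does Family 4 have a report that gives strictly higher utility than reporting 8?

Others report (3, 3, 7): truth gives 0; report 11 gives 2 > 0. Violating.
Others report (3, 3, 8): truth gives 0; report 11 gives 2 > 0. Violating.
Others report (3, 4, 7): truth gives 0; report 11 gives 2 > 0. Violating.
Others report (3, 4, 8): truth gives 0; report 11 gives 2 > 0. Violating.
Others report (3, 3, 3): truth gives 0; no alternative beats it.
Others report (3, 3, 4): truth gives 0; no alternative beats it.
(Checking all 125 profiles: 21 have a profitable deviation, 104 do not.)

21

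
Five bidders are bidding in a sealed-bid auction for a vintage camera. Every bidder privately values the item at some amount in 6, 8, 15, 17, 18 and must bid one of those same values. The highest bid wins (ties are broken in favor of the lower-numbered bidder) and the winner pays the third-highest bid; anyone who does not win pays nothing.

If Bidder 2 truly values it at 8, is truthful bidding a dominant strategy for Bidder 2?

No

Consider the case where Bidder 1 bids 6, Bidder 3 bids 6, Bidder 4 bids 6 and Bidder 5 bids 15.
Truthful bid 8: loses, pays 0, utility 0.
Bid 15 instead: wins, pays 6, utility 8 - 6 = 2.
Since 2 > 0, bidding 15 is strictly better here, so truthful bidding is not dominant.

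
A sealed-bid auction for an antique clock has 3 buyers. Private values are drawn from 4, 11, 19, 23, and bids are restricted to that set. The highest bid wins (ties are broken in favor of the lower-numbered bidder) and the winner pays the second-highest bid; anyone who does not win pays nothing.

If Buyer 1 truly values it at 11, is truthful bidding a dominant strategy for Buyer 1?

Yes

Check each profile of the others' bids and compare truth against every alternative bid.
Others bid (4, 4): truth gives 7, best alternative gives 7.
Others bid (4, 11): truth gives 0, best alternative gives 0.
Others bid (4, 19): truth gives 0, best alternative gives 0.
Others bid (4, 23): truth gives 0, best alternative gives 0.
Others bid (11, 4): truth gives 0, best alternative gives 0.
Others bid (11, 11): truth gives 0, best alternative gives 0.
(Remaining 10 profiles checked similarly; truth is weakly best in each.)
In every case the truthful bid is at least as good as any alternative, so it is a dominant strategy.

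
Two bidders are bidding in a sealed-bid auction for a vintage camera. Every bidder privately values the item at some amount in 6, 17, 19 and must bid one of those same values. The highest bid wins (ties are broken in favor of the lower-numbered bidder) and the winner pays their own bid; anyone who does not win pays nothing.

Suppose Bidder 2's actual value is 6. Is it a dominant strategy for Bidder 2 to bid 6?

Yes

Check each profile of the others' bids and compare truth against every alternative bid.
Others bid (6): truth gives 0, best alternative gives -11.
Others bid (17): truth gives 0, best alternative gives 0.
Others bid (19): truth gives 0, best alternative gives 0.
In every case the truthful bid is at least as good as any alternative, so it is a dominant strategy.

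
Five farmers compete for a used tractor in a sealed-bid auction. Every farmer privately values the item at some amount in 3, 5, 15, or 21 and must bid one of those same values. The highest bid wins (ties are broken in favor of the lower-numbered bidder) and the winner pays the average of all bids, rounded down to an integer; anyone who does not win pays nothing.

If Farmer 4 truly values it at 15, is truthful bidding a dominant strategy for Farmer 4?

No

Consider the case where Farmer 1 bids 3, Farmer 2 bids 3, Farmer 3 bids 3 and Farmer 5 bids 3.
Truthful bid 15: wins, pays 5, utility 15 - 5 = 10.
Bid 5 instead: wins, pays 3, utility 15 - 3 = 12.
Since 12 > 10, bidding 5 is strictly better here, so truthful bidding is not dominant.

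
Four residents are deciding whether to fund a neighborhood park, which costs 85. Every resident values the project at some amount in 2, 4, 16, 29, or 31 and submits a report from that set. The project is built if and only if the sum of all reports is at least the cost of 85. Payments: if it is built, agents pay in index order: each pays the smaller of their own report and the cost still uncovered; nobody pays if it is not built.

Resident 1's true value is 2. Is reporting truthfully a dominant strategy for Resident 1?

Yes

Check each profile of the others' reports and compare truth against every alternative report.
Others report (29, 29, 29): truth gives 0, best alternative gives -2.
Others report (29, 29, 31): truth gives 0, best alternative gives -2.
Others report (29, 31, 29): truth gives 0, best alternative gives -2.
Others report (29, 31, 31): truth gives 0, best alternative gives -2.
Others report (31, 29, 29): truth gives 0, best alternative gives -2.
Others report (31, 29, 31): truth gives 0, best alternative gives -2.
(Remaining 119 profiles checked similarly; truth is weakly best in each.)
In every case the truthful report is at least as good as any alternative, so it is a dominant strategy.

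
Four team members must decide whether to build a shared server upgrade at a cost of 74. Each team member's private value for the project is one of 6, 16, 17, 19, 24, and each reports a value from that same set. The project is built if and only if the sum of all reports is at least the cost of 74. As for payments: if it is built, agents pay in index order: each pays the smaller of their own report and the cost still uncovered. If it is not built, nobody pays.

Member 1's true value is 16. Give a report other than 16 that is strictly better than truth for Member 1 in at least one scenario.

Suppose Member 2 reports 24, Member 3 reports 24 and Member 4 reports 24.
Report 16: project built, pays 16, utility 16 - 16 = 0.
Report 6: project built, pays 6, utility 16 - 6 = 10.
So reporting 6 beats truth here (10 > 0).

6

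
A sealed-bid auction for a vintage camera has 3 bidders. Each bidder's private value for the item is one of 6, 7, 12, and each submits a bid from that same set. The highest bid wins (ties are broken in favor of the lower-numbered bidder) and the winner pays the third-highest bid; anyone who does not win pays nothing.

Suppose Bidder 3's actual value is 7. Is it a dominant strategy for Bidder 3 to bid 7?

Consider the case where Bidder 1 bids 6 and Bidder 2 bids 7.
Truthful bid 7: loses, pays 0, utility 0.
Bid 12 instead: wins, pays 6, utility 7 - 6 = 1.
Since 1 > 0, bidding 12 is strictly better here, so truthful bidding is not dominant.

No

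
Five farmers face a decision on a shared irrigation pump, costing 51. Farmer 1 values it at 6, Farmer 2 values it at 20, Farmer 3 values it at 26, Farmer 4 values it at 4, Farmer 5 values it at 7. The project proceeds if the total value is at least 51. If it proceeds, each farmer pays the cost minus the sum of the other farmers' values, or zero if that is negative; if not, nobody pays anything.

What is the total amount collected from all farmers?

Total value 63 ≥ cost 51, so it is built.
Farmer 1: others sum to 57; max(0, 51 - 57) = 0.
Farmer 2: others sum to 43; max(0, 51 - 43) = 8.
Farmer 3: others sum to 37; max(0, 51 - 37) = 14.
Farmer 4: others sum to 59; max(0, 51 - 59) = 0.
Farmer 5: others sum to 56; max(0, 51 - 56) = 0.
Total collected = 0 + 8 + 14 + 0 + 0 = 22.

22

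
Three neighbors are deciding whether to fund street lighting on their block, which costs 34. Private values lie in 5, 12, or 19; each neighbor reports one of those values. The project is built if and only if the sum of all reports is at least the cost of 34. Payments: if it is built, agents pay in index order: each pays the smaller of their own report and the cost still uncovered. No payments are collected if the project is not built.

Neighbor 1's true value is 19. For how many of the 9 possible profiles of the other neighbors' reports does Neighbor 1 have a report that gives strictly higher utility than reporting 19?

6

Others report (5, 19): truth gives 0; report 12 gives 7 > 0. Violating.
Others report (12, 12): truth gives 0; report 12 gives 7 > 0. Violating.
Others report (12, 19): truth gives 0; report 5 gives 14 > 0. Violating.
Others report (19, 5): truth gives 0; report 12 gives 7 > 0. Violating.
Others report (5, 5): truth gives 0; no alternative beats it.
Others report (5, 12): truth gives 0; no alternative beats it.
(Checking all 9 profiles: 6 have a profitable deviation, 3 do not.)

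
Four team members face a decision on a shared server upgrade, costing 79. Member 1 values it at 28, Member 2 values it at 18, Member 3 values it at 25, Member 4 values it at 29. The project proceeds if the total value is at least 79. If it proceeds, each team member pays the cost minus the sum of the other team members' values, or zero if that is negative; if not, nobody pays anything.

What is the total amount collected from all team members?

Total value 100 ≥ cost 79, so it is built.
Member 1: others sum to 72; max(0, 79 - 72) = 7.
Member 2: others sum to 82; max(0, 79 - 82) = 0.
Member 3: others sum to 75; max(0, 79 - 75) = 4.
Member 4: others sum to 71; max(0, 79 - 71) = 8.
Total collected = 7 + 0 + 4 + 8 = 19.

19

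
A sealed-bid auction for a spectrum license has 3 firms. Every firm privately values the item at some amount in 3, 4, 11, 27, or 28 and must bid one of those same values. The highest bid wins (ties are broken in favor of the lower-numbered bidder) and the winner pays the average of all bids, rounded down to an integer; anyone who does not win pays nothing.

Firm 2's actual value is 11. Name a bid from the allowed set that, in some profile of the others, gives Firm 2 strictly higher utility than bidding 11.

Suppose Firm 1 bids 3 and Firm 3 bids 3.
Bid 11: wins, pays 5, utility 11 - 5 = 6.
Bid 4: wins, pays 3, utility 11 - 3 = 8.
So bidding 4 beats truth here (8 > 6).

4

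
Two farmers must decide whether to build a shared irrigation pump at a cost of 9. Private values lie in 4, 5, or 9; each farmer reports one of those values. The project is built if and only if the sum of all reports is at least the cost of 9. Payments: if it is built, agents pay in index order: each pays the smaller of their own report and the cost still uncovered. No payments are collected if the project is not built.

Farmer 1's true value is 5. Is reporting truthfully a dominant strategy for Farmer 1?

Consider the case where Farmer 2 reports 5.
Truthful report 5: project built, pays 5, utility 5 - 5 = 0.
Report 4 instead: project built, pays 4, utility 5 - 4 = 1.
Since 1 > 0, reporting 4 is strictly better here, so truthful reporting is not dominant.

No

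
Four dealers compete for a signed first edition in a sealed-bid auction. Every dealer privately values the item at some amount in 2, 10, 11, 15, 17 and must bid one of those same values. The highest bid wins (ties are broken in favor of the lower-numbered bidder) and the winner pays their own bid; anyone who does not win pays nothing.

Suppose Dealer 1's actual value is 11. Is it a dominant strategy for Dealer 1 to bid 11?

Consider the case where Dealer 2 bids 2, Dealer 3 bids 2 and Dealer 4 bids 2.
Truthful bid 11: wins, pays 11, utility 11 - 11 = 0.
Bid 2 instead: wins, pays 2, utility 11 - 2 = 9.
Since 9 > 0, bidding 2 is strictly better here, so truthful bidding is not dominant.

No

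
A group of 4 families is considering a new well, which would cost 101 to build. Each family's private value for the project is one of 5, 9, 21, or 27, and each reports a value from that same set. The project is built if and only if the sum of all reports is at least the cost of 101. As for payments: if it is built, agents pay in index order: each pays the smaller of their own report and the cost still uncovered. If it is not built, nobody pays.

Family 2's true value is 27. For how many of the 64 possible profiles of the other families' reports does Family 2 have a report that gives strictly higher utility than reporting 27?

1

Others report (27, 27, 27): truth gives 0; report 21 gives 6 > 0. Violating.
Others report (5, 5, 5): truth gives 0; no alternative beats it.
Others report (5, 5, 9): truth gives 0; no alternative beats it.
(Checking all 64 profiles: 1 has a profitable deviation, 63 do not.)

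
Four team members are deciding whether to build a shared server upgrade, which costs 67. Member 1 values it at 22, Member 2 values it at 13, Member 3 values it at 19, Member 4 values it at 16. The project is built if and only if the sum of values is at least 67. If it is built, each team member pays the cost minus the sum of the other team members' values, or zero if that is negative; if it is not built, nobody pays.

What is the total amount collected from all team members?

58

Total value 70 ≥ cost 67, so it is built.
Member 1: others sum to 48; max(0, 67 - 48) = 19.
Member 2: others sum to 57; max(0, 67 - 57) = 10.
Member 3: others sum to 51; max(0, 67 - 51) = 16.
Member 4: others sum to 54; max(0, 67 - 54) = 13.
Total collected = 19 + 10 + 16 + 13 = 58.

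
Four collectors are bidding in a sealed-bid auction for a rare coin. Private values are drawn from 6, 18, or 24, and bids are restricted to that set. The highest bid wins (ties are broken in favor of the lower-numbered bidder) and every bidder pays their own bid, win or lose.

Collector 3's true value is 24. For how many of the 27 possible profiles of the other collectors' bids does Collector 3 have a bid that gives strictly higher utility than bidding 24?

17

Others bid (6, 6, 6): truth gives 0; bid 18 gives 6 > 0. Violating.
Others bid (6, 6, 18): truth gives 0; bid 18 gives 6 > 0. Violating.
Others bid (6, 24, 6): truth gives -24; bid 6 gives -6 > -24. Violating.
Others bid (6, 24, 18): truth gives -24; bid 6 gives -6 > -24. Violating.
Others bid (6, 6, 24): truth gives 0; no alternative beats it.
Others bid (6, 18, 6): truth gives 0; no alternative beats it.
(Checking all 27 profiles: 17 have a profitable deviation, 10 do not.)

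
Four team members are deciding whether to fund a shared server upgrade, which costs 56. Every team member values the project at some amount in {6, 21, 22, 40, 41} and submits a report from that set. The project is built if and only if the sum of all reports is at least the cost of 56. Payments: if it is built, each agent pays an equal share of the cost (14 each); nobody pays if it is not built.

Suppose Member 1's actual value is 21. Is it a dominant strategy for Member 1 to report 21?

No

Consider the case where Member 2 reports 6, Member 3 reports 6 and Member 4 reports 6.
Truthful report 21: project not built, utility 0.
Report 40 instead: project built, pays 14, utility 21 - 14 = 7.
Since 7 > 0, reporting 40 is strictly better here, so truthful reporting is not dominant.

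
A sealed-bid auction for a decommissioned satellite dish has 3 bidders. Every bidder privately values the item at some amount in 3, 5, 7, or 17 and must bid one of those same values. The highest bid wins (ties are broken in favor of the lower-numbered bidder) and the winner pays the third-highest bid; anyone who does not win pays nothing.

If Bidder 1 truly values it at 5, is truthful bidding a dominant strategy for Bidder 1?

Consider the case where Bidder 2 bids 3 and Bidder 3 bids 7.
Truthful bid 5: loses, pays 0, utility 0.
Bid 7 instead: wins, pays 3, utility 5 - 3 = 2.
Since 2 > 0, bidding 7 is strictly better here, so truthful bidding is not dominant.

No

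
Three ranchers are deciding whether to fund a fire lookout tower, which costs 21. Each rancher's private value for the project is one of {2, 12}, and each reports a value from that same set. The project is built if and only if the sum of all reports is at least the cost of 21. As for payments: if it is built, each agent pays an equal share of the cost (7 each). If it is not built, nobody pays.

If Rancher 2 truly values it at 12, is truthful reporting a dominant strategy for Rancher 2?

Check each profile of the others' reports and compare truth against every alternative report.
Others report (2, 12): truth gives 5, best alternative gives 0.
Others report (12, 2): truth gives 5, best alternative gives 0.
Others report (12, 12): truth gives 5, best alternative gives 5.
Others report (2, 2): truth gives 0, best alternative gives 0.
In every case the truthful report is at least as good as any alternative, so it is a dominant strategy.

Yes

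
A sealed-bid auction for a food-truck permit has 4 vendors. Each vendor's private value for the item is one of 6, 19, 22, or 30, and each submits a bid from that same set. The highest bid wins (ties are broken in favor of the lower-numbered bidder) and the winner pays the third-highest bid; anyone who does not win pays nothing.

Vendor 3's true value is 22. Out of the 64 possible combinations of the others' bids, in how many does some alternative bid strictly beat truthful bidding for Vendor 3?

Others bid (6, 6, 30): truth gives 0; bid 30 gives 16 > 0. Violating.
Others bid (6, 19, 30): truth gives 0; bid 30 gives 3 > 0. Violating.
Others bid (6, 22, 6): truth gives 0; bid 30 gives 16 > 0. Violating.
Others bid (6, 22, 19): truth gives 0; bid 30 gives 3 > 0. Violating.
Others bid (6, 6, 6): truth gives 16; no alternative beats it.
Others bid (6, 6, 19): truth gives 16; no alternative beats it.
(Checking all 64 profiles: 12 have a profitable deviation, 52 do not.)

12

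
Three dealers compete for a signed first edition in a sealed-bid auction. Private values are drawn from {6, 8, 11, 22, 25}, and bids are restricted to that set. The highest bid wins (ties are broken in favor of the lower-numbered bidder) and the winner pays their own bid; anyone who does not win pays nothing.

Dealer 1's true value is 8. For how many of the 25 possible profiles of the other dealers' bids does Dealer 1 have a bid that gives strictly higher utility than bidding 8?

1

Others bid (6, 6): truth gives 0; bid 6 gives 2 > 0. Violating.
Others bid (6, 8): truth gives 0; no alternative beats it.
Others bid (6, 11): truth gives 0; no alternative beats it.
(Checking all 25 profiles: 1 has a profitable deviation, 24 do not.)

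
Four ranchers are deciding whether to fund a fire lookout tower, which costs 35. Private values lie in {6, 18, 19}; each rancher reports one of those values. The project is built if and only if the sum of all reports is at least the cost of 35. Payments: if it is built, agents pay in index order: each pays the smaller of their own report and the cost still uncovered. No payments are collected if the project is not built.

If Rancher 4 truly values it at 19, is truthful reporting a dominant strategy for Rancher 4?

Yes

Check each profile of the others' reports and compare truth against every alternative report.
Others report (6, 18, 18): truth gives 19, best alternative gives 19.
Others report (6, 18, 19): truth gives 19, best alternative gives 19.
Others report (6, 19, 18): truth gives 19, best alternative gives 19.
Others report (6, 19, 19): truth gives 19, best alternative gives 19.
Others report (18, 6, 18): truth gives 19, best alternative gives 19.
Others report (18, 6, 19): truth gives 19, best alternative gives 19.
(Remaining 21 profiles checked similarly; truth is weakly best in each.)
In every case the truthful report is at least as good as any alternative, so it is a dominant strategy.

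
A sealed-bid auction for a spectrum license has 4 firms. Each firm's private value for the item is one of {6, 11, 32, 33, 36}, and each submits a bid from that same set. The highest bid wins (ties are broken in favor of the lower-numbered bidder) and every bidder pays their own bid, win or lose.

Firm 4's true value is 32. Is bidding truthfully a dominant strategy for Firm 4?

Consider the case where Firm 1 bids 6, Firm 2 bids 6 and Firm 3 bids 6.
Truthful bid 32: wins, pays 32, utility 32 - 32 = 0.
Bid 11 instead: wins, pays 11, utility 32 - 11 = 21.
Since 21 > 0, bidding 11 is strictly better here, so truthful bidding is not dominant.

No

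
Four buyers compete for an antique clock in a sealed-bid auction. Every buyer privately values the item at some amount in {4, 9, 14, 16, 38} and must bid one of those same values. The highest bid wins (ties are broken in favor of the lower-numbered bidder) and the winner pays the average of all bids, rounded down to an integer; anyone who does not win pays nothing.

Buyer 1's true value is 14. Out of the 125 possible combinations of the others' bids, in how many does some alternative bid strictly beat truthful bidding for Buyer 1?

Others bid (4, 4, 4): truth gives 8; bid 4 gives 10 > 8. Violating.
Others bid (4, 4, 9): truth gives 7; bid 9 gives 8 > 7. Violating.
Others bid (4, 4, 16): truth gives 0; bid 16 gives 4 > 0. Violating.
Others bid (4, 9, 4): truth gives 7; bid 9 gives 8 > 7. Violating.
Others bid (4, 4, 14): truth gives 5; no alternative beats it.
Others bid (4, 4, 38): truth gives 0; no alternative beats it.
(Checking all 125 profiles: 35 have a profitable deviation, 90 do not.)

35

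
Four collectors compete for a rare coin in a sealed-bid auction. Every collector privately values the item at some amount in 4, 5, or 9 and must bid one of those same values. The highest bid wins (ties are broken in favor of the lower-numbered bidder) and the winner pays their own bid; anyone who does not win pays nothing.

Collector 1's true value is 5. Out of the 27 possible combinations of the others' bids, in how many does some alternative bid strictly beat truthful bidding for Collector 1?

Others bid (4, 4, 4): truth gives 0; bid 4 gives 1 > 0. Violating.
Others bid (4, 4, 5): truth gives 0; no alternative beats it.
Others bid (4, 4, 9): truth gives 0; no alternative beats it.
(Checking all 27 profiles: 1 has a profitable deviation, 26 do not.)

1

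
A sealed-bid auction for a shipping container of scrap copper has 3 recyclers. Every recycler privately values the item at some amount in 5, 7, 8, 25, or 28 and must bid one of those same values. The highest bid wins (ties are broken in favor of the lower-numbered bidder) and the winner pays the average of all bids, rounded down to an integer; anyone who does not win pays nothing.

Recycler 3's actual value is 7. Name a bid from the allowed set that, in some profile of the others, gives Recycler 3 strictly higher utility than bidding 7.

Suppose Recycler 1 bids 5 and Recycler 2 bids 7.
Bid 7: loses, pays 0, utility 0.
Bid 8: wins, pays 6, utility 7 - 6 = 1.
So bidding 8 beats truth here (1 > 0).

8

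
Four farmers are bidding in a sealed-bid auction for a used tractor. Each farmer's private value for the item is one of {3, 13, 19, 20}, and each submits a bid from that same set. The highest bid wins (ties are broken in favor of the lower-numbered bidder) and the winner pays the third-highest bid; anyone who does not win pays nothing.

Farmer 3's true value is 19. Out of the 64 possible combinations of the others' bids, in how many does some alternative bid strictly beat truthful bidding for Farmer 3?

12

Others bid (3, 3, 20): truth gives 0; bid 20 gives 16 > 0. Violating.
Others bid (3, 13, 20): truth gives 0; bid 20 gives 6 > 0. Violating.
Others bid (3, 19, 3): truth gives 0; bid 20 gives 16 > 0. Violating.
Others bid (3, 19, 13): truth gives 0; bid 20 gives 6 > 0. Violating.
Others bid (3, 3, 3): truth gives 16; no alternative beats it.
Others bid (3, 3, 13): truth gives 16; no alternative beats it.
(Checking all 64 profiles: 12 have a profitable deviation, 52 do not.)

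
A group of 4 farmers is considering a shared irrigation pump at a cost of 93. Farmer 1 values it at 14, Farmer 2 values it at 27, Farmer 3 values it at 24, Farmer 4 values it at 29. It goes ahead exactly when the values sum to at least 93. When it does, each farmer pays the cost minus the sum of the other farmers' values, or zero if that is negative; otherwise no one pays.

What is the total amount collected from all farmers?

Total value 94 ≥ cost 93, so it is built.
Farmer 1: others sum to 80; max(0, 93 - 80) = 13.
Farmer 2: others sum to 67; max(0, 93 - 67) = 26.
Farmer 3: others sum to 70; max(0, 93 - 70) = 23.
Farmer 4: others sum to 65; max(0, 93 - 65) = 28.
Total collected = 13 + 26 + 23 + 28 = 90.

90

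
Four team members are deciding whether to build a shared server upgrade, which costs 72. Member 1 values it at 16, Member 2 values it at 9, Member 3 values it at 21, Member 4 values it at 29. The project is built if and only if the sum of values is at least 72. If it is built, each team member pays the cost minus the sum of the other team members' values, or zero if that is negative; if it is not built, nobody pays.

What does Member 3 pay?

Total value 75 ≥ cost 72, so the project is built.
The other team members' values sum to 54.
Cost minus that sum is 72 - 54 = 18.

18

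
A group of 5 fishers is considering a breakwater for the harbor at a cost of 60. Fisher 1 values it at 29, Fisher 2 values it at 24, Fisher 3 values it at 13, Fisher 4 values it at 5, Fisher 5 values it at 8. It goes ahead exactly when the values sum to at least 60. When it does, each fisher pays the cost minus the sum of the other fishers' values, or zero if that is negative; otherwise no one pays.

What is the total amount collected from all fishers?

Total value 79 ≥ cost 60, so it is built.
Fisher 1: others sum to 50; max(0, 60 - 50) = 10.
Fisher 2: others sum to 55; max(0, 60 - 55) = 5.
Fisher 3: others sum to 66; max(0, 60 - 66) = 0.
Fisher 4: others sum to 74; max(0, 60 - 74) = 0.
Fisher 5: others sum to 71; max(0, 60 - 71) = 0.
Total collected = 10 + 5 + 0 + 0 + 0 = 15.

15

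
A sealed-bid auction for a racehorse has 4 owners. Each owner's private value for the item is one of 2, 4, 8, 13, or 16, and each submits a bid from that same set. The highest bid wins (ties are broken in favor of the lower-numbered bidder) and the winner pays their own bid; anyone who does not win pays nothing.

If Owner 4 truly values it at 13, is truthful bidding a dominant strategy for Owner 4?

Consider the case where Owner 1 bids 2, Owner 2 bids 2 and Owner 3 bids 2.
Truthful bid 13: wins, pays 13, utility 13 - 13 = 0.
Bid 4 instead: wins, pays 4, utility 13 - 4 = 9.
Since 9 > 0, bidding 4 is strictly better here, so truthful bidding is not dominant.

No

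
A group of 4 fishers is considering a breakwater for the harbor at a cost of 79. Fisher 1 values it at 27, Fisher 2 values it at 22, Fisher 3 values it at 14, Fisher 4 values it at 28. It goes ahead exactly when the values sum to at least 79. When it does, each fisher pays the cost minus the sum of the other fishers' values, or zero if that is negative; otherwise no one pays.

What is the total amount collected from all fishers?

Total value 91 ≥ cost 79, so it is built.
Fisher 1: others sum to 64; max(0, 79 - 64) = 15.
Fisher 2: others sum to 69; max(0, 79 - 69) = 10.
Fisher 3: others sum to 77; max(0, 79 - 77) = 2.
Fisher 4: others sum to 63; max(0, 79 - 63) = 16.
Total collected = 15 + 10 + 2 + 16 = 43.

43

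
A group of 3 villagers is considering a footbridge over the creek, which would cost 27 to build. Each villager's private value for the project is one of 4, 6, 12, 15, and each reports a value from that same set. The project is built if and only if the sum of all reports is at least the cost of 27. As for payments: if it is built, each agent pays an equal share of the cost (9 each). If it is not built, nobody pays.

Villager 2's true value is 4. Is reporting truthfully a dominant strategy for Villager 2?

Yes

Check each profile of the others' reports and compare truth against every alternative report.
Others report (6, 15): truth gives 0, best alternative gives -5.
Others report (15, 6): truth gives 0, best alternative gives -5.
Others report (12, 12): truth gives -5, best alternative gives -5.
Others report (12, 15): truth gives -5, best alternative gives -5.
Others report (15, 12): truth gives -5, best alternative gives -5.
Others report (15, 15): truth gives -5, best alternative gives -5.
(Remaining 10 profiles checked similarly; truth is weakly best in each.)
In every case the truthful report is at least as good as any alternative, so it is a dominant strategy.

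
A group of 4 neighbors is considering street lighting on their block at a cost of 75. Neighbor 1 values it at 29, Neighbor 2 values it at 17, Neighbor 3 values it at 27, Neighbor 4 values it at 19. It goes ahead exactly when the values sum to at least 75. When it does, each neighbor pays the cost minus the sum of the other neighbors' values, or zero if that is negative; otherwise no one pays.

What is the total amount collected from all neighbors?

Total value 92 ≥ cost 75, so it is built.
Neighbor 1: others sum to 63; max(0, 75 - 63) = 12.
Neighbor 2: others sum to 75; max(0, 75 - 75) = 0.
Neighbor 3: others sum to 65; max(0, 75 - 65) = 10.
Neighbor 4: others sum to 73; max(0, 75 - 73) = 2.
Total collected = 12 + 0 + 10 + 2 = 24.

24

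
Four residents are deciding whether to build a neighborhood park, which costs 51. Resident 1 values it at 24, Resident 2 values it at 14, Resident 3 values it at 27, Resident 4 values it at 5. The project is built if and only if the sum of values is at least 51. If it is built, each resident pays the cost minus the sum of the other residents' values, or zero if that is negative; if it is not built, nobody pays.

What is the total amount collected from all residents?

13

Total value 70 ≥ cost 51, so it is built.
Resident 1: others sum to 46; max(0, 51 - 46) = 5.
Resident 2: others sum to 56; max(0, 51 - 56) = 0.
Resident 3: others sum to 43; max(0, 51 - 43) = 8.
Resident 4: others sum to 65; max(0, 51 - 65) = 0.
Total collected = 5 + 0 + 8 + 0 = 13.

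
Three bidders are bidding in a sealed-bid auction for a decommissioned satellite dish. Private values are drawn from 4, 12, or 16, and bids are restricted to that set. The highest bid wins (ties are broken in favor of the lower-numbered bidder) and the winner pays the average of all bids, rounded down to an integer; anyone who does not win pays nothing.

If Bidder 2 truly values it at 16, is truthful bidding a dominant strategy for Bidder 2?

Consider the case where Bidder 1 bids 4 and Bidder 3 bids 4.
Truthful bid 16: wins, pays 8, utility 16 - 8 = 8.
Bid 12 instead: wins, pays 6, utility 16 - 6 = 10.
Since 10 > 8, bidding 12 is strictly better here, so truthful bidding is not dominant.

No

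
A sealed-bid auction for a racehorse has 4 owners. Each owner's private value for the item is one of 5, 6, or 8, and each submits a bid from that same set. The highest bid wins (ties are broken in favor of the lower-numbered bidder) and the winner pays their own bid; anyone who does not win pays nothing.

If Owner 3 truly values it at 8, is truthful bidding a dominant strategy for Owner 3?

Consider the case where Owner 1 bids 5, Owner 2 bids 5 and Owner 4 bids 5.
Truthful bid 8: wins, pays 8, utility 8 - 8 = 0.
Bid 6 instead: wins, pays 6, utility 8 - 6 = 2.
Since 2 > 0, bidding 6 is strictly better here, so truthful bidding is not dominant.

No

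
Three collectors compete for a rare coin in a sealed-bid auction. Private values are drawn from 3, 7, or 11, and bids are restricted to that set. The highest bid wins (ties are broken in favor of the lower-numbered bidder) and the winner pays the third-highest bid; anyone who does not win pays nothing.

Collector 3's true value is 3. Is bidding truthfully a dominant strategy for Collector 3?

Check each profile of the others' bids and compare truth against every alternative bid.
Others bid (3, 3): truth gives 0, best alternative gives 0.
Others bid (3, 7): truth gives 0, best alternative gives 0.
Others bid (3, 11): truth gives 0, best alternative gives 0.
Others bid (7, 3): truth gives 0, best alternative gives 0.
Others bid (7, 7): truth gives 0, best alternative gives 0.
Others bid (7, 11): truth gives 0, best alternative gives 0.
(Remaining 3 profiles checked similarly; truth is weakly best in each.)
In every case the truthful bid is at least as good as any alternative, so it is a dominant strategy.

Yes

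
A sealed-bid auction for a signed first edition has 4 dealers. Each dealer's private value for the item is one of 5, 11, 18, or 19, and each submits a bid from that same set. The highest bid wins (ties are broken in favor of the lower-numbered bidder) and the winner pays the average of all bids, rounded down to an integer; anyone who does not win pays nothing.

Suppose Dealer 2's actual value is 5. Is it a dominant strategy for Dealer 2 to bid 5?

Check each profile of the others' bids and compare truth against every alternative bid.
Others bid (5, 11, 11): truth gives 0, best alternative gives -4.
Others bid (5, 5, 11): truth gives 0, best alternative gives -3.
Others bid (5, 11, 5): truth gives 0, best alternative gives -3.
Others bid (5, 5, 5): truth gives 0, best alternative gives -1.
Others bid (5, 5, 18): truth gives 0, best alternative gives 0.
Others bid (5, 5, 19): truth gives 0, best alternative gives 0.
(Remaining 58 profiles checked similarly; truth is weakly best in each.)
In every case the truthful bid is at least as good as any alternative, so it is a dominant strategy.

Yes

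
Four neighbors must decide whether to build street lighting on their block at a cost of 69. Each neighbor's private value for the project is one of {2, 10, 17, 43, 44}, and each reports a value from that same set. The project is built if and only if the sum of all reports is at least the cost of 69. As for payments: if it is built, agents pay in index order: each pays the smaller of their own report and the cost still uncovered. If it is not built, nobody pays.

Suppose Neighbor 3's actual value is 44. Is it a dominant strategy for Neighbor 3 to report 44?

No

Consider the case where Neighbor 1 reports 2, Neighbor 2 reports 2 and Neighbor 4 reports 43.
Truthful report 44: project built, pays 44, utility 44 - 44 = 0.
Report 43 instead: project built, pays 43, utility 44 - 43 = 1.
Since 1 > 0, reporting 43 is strictly better here, so truthful reporting is not dominant.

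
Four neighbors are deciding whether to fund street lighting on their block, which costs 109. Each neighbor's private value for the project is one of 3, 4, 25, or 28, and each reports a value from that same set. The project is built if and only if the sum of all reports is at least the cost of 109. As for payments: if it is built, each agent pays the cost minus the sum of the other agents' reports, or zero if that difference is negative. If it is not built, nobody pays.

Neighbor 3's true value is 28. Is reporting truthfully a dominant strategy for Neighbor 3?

Yes

Check each profile of the others' reports and compare truth against every alternative report.
Others report (28, 28, 28): truth gives 3, best alternative gives 3.
Others report (3, 3, 3): truth gives 0, best alternative gives 0.
Others report (3, 3, 4): truth gives 0, best alternative gives 0.
Others report (3, 3, 25): truth gives 0, best alternative gives 0.
Others report (3, 3, 28): truth gives 0, best alternative gives 0.
Others report (3, 4, 3): truth gives 0, best alternative gives 0.
(Remaining 58 profiles checked similarly; truth is weakly best in each.)
In every case the truthful report is at least as good as any alternative, so it is a dominant strategy.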